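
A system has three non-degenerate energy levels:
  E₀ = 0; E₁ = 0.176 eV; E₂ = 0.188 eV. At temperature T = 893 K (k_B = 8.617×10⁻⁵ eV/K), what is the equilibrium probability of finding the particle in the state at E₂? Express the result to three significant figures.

0.0731

k_BT = 8.617×10⁻⁵ × 893 K = 0.076950 eV.
Eᵢ/kT = 0, 2.2872, 2.4431.
Z = Σ e^(−Eᵢ/kT) = e^(−0) + e^(−2.2872) + e^(−2.4431) = 1.0000 + 0.10155 + 0.086891 = 1.1884.
P₂ = e^(−E₂/kT) / Z = 0.086891/1.1884 = 0.0731.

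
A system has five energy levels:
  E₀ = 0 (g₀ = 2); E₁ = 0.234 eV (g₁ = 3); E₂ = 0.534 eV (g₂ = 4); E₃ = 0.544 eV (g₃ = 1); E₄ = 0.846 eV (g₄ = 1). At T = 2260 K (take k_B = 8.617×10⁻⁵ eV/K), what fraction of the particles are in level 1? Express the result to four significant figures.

k_BT = 8.617×10⁻⁵ × 2260 K = 0.194744 eV.
Eᵢ/kT = 0, 1.20158, 2.74206, 2.79341, 4.34416.
Z = Σ gᵢe^(−Eᵢ/kT) = 2·e^(−0) + 3·e^(−1.20158) + 4·e^(−2.74206) + 1·e^(−2.79341) + 1·e^(−4.34416) = 2.00000 + 0.902156 + 0.257750 + 0.0612121 + 0.0129824 = 3.23410.
P₁ = g₁ e^(−E₁/kT) / Z = 0.902156/3.23410 = 0.2790.

0.2790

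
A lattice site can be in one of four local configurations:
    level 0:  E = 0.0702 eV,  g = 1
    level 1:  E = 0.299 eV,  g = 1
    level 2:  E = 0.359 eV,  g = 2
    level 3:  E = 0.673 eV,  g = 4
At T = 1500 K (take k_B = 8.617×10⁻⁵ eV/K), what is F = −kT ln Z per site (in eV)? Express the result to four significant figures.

k_BT = 8.617×10⁻⁵ × 1500 K = 0.129255 eV.
Eᵢ/kT = 0.543112, 2.31326, 2.77746, 5.20676.
Z = Σ gᵢe^(−Eᵢ/kT) = 1·e^(−0.543112) + 1·e^(−2.31326) + 2·e^(−2.77746) + 4·e^(−5.20676) = 0.580938 + 0.0989382 + 0.124393 + 0.0219176 = 0.826187.
F = −kT ln Z = −0.129255 × ln(0.826187) = −0.129255 × -0.190934 = 0.02468 eV.

0.02468 eV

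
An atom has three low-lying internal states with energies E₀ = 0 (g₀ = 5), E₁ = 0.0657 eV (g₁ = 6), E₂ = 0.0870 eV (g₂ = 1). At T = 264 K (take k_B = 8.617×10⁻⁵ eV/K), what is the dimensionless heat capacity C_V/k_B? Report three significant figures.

0.542

k_BT = 8.617×10⁻⁵ × 264 K = 0.022749 eV.
Eᵢ/kT = 0, 2.8880, 3.8243.
Z = Σ gᵢe^(−Eᵢ/kT) = 5·e^(−0) + 6·e^(−2.8880) + 1·e^(−3.8243) = 5.0000 + 0.33412 + 0.021834 = 5.3560.
⟨E⟩ = 0.0044532 eV, ⟨E²⟩ = 0.00030013 eV².
C_V/k_B = (⟨E²⟩ − ⟨E⟩²)/(kT)² = (0.00030013 − 0.000019831)/0.00051752 = 0.542.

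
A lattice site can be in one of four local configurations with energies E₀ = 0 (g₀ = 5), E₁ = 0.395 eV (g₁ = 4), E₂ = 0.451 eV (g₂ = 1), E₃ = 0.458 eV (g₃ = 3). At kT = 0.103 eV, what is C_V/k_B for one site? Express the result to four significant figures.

Eᵢ/kT = 0, 3.83495, 4.37864, 4.44660.
Z = Σ gᵢe^(−Eᵢ/kT) = 5·e^(−0) + 4·e^(−3.83495) + 1·e^(−4.37864) + 3·e^(−4.44660) = 5.00000 + 0.0864097 + 0.0125424 + 0.0351550 = 5.13411.
⟨E⟩ = 0.0108859 eV, ⟨E²⟩ = 0.00455921 eV².
C_V/k_B = (⟨E²⟩ − ⟨E⟩²)/(kT)² = (0.00455921 − 0.000118503)/0.0106090 = 0.4186.

0.4186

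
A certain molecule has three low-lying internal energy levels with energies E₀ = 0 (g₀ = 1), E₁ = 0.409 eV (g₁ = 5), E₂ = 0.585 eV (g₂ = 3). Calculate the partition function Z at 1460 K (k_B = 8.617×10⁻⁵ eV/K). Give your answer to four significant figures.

k_BT = 8.617×10⁻⁵ × 1460 K = 0.125808 eV.
Eᵢ/kT = 0, 3.25099, 4.64994.
Z = Σ gᵢe^(−Eᵢ/kT) = 1·e^(−0) + 5·e^(−3.25099) + 3·e^(−4.64994) = 1.00000 + 0.193679 + 0.0286865 = 1.22237.

Z = 1.222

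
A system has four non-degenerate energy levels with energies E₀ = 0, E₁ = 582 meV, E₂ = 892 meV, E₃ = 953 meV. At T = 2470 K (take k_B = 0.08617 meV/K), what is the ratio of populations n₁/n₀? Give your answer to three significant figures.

k_BT = 0.08617 × 2470 K = 212.84 meV.
n₁/n₀ = exp[−(E₁−E₀)/kT] = exp(−(582 meV)/(212.84 meV)) = exp(-2.7344) = 0.0649.

0.0649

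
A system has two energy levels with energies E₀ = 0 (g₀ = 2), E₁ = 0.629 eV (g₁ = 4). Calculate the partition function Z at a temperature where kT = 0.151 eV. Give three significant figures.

Z = 2.06

Eᵢ/kT = 0, 4.1656.
Z = Σ gᵢe^(−Eᵢ/kT) = 2·e^(−0) + 4·e^(−4.1656) = 2.0000 + 0.062082 = 2.0621.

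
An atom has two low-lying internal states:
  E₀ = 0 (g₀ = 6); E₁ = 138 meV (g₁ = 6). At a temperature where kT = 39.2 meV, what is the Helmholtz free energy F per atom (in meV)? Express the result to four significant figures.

-71.38 meV

Eᵢ/kT = 0, 3.52041.
Z = Σ gᵢe^(−Eᵢ/kT) = 6·e^(−0) + 6·e^(−3.52041) = 6.00000 + 0.177524 = 6.17752.
F = −kT ln Z = −39.2 × ln(6.17752) = −39.2 × 1.82092 = -71.38 meV.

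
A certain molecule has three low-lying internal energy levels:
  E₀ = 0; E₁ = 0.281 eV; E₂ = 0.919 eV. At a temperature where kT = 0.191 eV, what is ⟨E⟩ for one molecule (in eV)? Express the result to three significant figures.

0.0582 eV

Eᵢ/kT = 0, 1.4712, 4.8115.
Z = Σ e^(−Eᵢ/kT) = e^(−0) + e^(−1.4712) + e^(−4.8115) = 1.0000 + 0.22965 + 0.0081356 = 1.2378.
⟨E⟩ = Σ Eᵢ e^(−Eᵢ/kT) / Z = (0·1.0000 + 0.281·0.22965 + 0.919·0.0081356) / 1.2378 = 0.0582 eV.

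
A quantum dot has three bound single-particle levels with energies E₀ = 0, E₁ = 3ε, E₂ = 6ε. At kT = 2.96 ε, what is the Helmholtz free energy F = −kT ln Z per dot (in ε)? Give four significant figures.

Eᵢ/kT = 0, 1.01351, 2.02703.
Z = Σ e^(−Eᵢ/kT) = e^(−0) + e^(−1.01351) + e^(−2.02703) = 1.00000 + 0.362943 + 0.131726 = 1.49467.
F = −kT ln Z = −2.96 × ln(1.49467) = −2.96 × 0.401905 = -1.190 ε.

-1.190 ε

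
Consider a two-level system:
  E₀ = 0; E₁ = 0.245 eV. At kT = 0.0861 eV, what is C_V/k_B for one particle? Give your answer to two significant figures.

0.42

Eᵢ/kT = 0, 2.846.
Z = Σ e^(−Eᵢ/kT) = e^(−0) + e^(−2.846) = 1.000 + 0.05808 = 1.058.
⟨E⟩ = 0.01345 eV, ⟨E²⟩ = 0.003295 eV².
C_V/k_B = (⟨E²⟩ − ⟨E⟩²)/(kT)² = (0.003295 − 0.0001809)/0.007413 = 0.42.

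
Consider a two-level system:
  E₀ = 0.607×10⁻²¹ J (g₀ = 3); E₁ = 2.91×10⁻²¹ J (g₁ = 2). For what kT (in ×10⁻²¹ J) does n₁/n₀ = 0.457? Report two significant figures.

n₁/n₀ = (g₁/g₀) exp[−(E₁−E₀)/kT] = 0.457.
⇒ (E₁−E₀)/kT = ln((2/3)/0.457) = ln(1.459) = 0.3778.
kT = 2.303 ×10⁻²¹ J / 0.3778 = 6.1 ×10⁻²¹ J.

6.1 ×10⁻²¹ J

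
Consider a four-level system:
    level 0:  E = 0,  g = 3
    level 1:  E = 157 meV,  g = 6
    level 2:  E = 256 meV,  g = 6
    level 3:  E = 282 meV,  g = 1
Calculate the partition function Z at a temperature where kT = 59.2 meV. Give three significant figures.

Z = 3.51

Eᵢ/kT = 0, 2.6520, 4.3243, 4.7635.
Z = Σ gᵢe^(−Eᵢ/kT) = 3·e^(−0) + 6·e^(−2.6520) + 6·e^(−4.3243) + 1·e^(−4.7635) = 3.0000 + 0.42306 + 0.079457 + 0.0085357 = 3.5111.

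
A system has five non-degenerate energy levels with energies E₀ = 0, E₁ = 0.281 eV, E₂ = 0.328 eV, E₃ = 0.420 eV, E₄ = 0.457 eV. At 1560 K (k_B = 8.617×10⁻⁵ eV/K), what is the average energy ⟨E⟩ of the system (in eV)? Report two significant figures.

0.075 eV

k_BT = 8.617×10⁻⁵ × 1560 K = 0.1344 eV.
Eᵢ/kT = 0, 2.091, 2.440, 3.125, 3.400.
Z = Σ e^(−Eᵢ/kT) = e^(−0) + e^(−2.091) + e^(−2.440) + e^(−3.125) + e^(−3.400) = 1.000 + 0.1236 + 0.08716 + 0.04394 + 0.03337 = 1.288.
⟨E⟩ = Σ Eᵢ e^(−Eᵢ/kT) / Z = (0·1.000 + 0.281·0.1236 + 0.328·0.08716 + 0.420·0.04394 + 0.457·0.03337) / 1.288 = 0.075 eV.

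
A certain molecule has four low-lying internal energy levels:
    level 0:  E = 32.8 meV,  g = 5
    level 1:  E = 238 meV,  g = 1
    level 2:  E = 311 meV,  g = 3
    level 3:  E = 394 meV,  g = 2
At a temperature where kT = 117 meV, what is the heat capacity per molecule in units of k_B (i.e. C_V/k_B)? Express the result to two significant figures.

Eᵢ/kT = 0.2803, 2.034, 2.658, 3.368.
Z = Σ gᵢe^(−Eᵢ/kT) = 5·e^(−0.2803) + 1·e^(−2.034) + 3·e^(−2.658) + 2·e^(−3.368) = 3.778 + 0.1308 + 0.2103 + 0.06892 = 4.188.
⟨E⟩ = 59.12 meV, ⟨E²⟩ = 10150 meV².
C_V/k_B = (⟨E²⟩ − ⟨E⟩²)/(kT)² = (10150 − 3495)/13690 = 0.49.

0.49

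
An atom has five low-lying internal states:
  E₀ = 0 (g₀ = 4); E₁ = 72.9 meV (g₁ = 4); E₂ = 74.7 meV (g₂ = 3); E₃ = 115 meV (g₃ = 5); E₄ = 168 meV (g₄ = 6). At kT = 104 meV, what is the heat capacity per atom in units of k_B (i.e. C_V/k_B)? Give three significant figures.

0.304

Eᵢ/kT = 0, 0.70096, 0.71827, 1.1058, 1.6154.
Z = Σ gᵢe^(−Eᵢ/kT) = 4·e^(−0) + 4·e^(−0.70096) + 3·e^(−0.71827) + 5·e^(−1.1058) + 6·e^(−1.6154) = 4.0000 + 1.9844 + 1.4628 + 1.6547 + 1.1929 = 10.295.
⟨E⟩ = 62.616 meV, ⟨E²⟩ = 7213.2 meV².
C_V/k_B = (⟨E²⟩ − ⟨E⟩²)/(kT)² = (7213.2 − 3920.8)/10816 = 0.304.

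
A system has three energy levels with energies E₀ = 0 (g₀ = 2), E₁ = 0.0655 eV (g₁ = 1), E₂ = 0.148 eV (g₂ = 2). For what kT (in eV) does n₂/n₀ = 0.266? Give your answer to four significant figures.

n₂/n₀ = (g₂/g₀) exp[−(E₂−E₀)/kT] = 0.266.
⇒ (E₂−E₀)/kT = ln((2/2)/0.266) = ln(3.75940) = 1.32426.
kT = 0.148 eV / 1.32426 = 0.1118 eV.

0.1118 eV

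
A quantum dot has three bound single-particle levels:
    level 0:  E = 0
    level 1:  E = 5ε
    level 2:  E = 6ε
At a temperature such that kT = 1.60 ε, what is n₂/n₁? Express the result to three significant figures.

0.535

n₂/n₁ = exp[−(E₂−E₁)/kT] = exp(−(1ε)/(1.60ε)) = exp(-0.62500) = 0.535.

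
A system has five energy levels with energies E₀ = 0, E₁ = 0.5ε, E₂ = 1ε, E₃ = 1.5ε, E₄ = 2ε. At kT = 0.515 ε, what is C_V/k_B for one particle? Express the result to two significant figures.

0.74

Eᵢ/kT = 0, 0.9709, 1.942, 2.913, 3.883.
Z = Σ e^(−Eᵢ/kT) = e^(−0) + e^(−0.9709) + e^(−1.942) + e^(−2.913) + e^(−3.883) = 1.000 + 0.3787 + 0.1434 + 0.05431 + 0.02059 = 1.597.
⟨E⟩ = 0.2852 ε, ⟨E²⟩ = 0.2772 ε².
C_V/k_B = (⟨E²⟩ − ⟨E⟩²)/(kT)² = (0.2772 − 0.08134)/0.2652 = 0.74.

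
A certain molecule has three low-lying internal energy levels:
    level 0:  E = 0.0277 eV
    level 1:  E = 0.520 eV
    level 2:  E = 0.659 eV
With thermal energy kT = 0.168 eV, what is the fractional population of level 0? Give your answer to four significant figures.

Eᵢ/kT = 0.164881, 3.09524, 3.92262.
Z = Σ e^(−Eᵢ/kT) = e^(−0.164881) + e^(−3.09524) + e^(−3.92262) = 0.847995 + 0.0452641 + 0.0197892 = 0.913048.
P₀ = e^(−E₀/kT) / Z = 0.847995/0.913048 = 0.9288.

0.9288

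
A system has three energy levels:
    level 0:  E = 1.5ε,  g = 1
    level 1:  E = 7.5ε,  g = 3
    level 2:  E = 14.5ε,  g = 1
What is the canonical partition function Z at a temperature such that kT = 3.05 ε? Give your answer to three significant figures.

Z = 0.877

Eᵢ/kT = 0.49180, 2.4590, 4.7541.
Z = Σ gᵢe^(−Eᵢ/kT) = 1·e^(−0.49180) + 3·e^(−2.4590) + 1·e^(−4.7541) = 0.61152 + 0.25656 + 0.0086163 = 0.87670.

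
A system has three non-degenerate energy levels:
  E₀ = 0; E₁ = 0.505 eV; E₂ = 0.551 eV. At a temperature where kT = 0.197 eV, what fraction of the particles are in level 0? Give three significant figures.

0.879

Eᵢ/kT = 0, 2.5635, 2.7970.
Z = Σ e^(−Eᵢ/kT) = e^(−0) + e^(−2.5635) + e^(−2.7970) = 1.0000 + 0.077035 + 0.060993 = 1.1380.
P₀ = e^(−E₀/kT) / Z = 1.0000/1.1380 = 0.879.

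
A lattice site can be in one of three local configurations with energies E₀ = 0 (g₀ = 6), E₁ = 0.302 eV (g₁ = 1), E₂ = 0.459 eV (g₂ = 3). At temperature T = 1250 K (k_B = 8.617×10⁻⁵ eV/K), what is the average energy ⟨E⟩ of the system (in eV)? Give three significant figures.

k_BT = 8.617×10⁻⁵ × 1250 K = 0.10771 eV.
Eᵢ/kT = 0, 2.8038, 4.2614.
Z = Σ gᵢe^(−Eᵢ/kT) = 6·e^(−0) + 1·e^(−2.8038) + 3·e^(−4.2614) = 6.0000 + 0.060579 + 0.042308 = 6.1029.
⟨E⟩ = Σ Eᵢ gᵢe^(−Eᵢ/kT) / Z = (0·6.0000 + 0.302·0.060579 + 0.459·0.042308) / 6.1029 = 0.00618 eV.

0.00618 eV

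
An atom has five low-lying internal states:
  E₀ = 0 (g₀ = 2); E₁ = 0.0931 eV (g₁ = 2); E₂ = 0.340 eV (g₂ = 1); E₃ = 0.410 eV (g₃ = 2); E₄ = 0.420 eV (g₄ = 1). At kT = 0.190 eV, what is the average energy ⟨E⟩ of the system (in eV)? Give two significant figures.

0.083 eV

Eᵢ/kT = 0, 0.4900, 1.789, 2.158, 2.211.
Z = Σ gᵢe^(−Eᵢ/kT) = 2·e^(−0) + 2·e^(−0.4900) + 1·e^(−1.789) + 2·e^(−2.158) + 1·e^(−2.211) = 2.000 + 1.225 + 0.1671 + 0.2311 + 0.1096 = 3.733.
⟨E⟩ = Σ Eᵢ gᵢe^(−Eᵢ/kT) / Z = (0·2.000 + 0.0931·1.225 + 0.340·0.1671 + 0.410·0.2311 + 0.420·0.1096) / 3.733 = 0.083 eV.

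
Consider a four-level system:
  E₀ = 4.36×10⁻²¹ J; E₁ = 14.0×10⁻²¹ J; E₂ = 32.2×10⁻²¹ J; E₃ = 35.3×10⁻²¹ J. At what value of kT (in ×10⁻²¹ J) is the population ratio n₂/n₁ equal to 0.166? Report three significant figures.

10.1 ×10⁻²¹ J

n₂/n₁ = exp[−(E₂−E₁)/kT] = 0.166.
⇒ (E₂−E₁)/kT = ln(1/0.166) = ln(6.0241) = 1.7958.
kT = 18.2 ×10⁻²¹ J / 1.7958 = 10.1 ×10⁻²¹ J.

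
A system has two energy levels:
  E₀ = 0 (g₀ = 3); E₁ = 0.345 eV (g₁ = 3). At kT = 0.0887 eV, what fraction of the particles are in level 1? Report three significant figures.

Eᵢ/kT = 0, 3.8895.
Z = Σ gᵢe^(−Eᵢ/kT) = 3·e^(−0) + 3·e^(−3.8895) = 3.0000 + 0.061367 = 3.0614.
P₁ = g₁ e^(−E₁/kT) / Z = 0.061367/3.0614 = 0.0200.

0.0200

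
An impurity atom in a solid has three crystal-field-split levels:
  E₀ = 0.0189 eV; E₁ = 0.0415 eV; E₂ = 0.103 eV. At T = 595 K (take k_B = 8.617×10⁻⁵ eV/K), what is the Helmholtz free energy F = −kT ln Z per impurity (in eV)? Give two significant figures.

-0.012 eV

k_BT = 8.617×10⁻⁵ × 595 K = 0.05127 eV.
Eᵢ/kT = 0.3686, 0.8094, 2.009.
Z = Σ e^(−Eᵢ/kT) = e^(−0.3686) + e^(−0.8094) + e^(−2.009) = 0.6917 + 0.4451 + 0.1341 = 1.271.
F = −kT ln Z = −0.05127 × ln(1.271) = −0.05127 × 0.2398 = -0.012 eV.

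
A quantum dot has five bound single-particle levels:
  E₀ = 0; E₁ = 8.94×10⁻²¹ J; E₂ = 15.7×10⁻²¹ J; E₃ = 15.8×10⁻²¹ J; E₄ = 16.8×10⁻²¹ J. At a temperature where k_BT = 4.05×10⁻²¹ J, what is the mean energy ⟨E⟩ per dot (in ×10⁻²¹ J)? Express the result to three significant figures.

1.62 ×10⁻²¹ J

Eᵢ/kT = 0, 2.2074, 3.8765, 3.9012, 4.1481.
Z = Σ e^(−Eᵢ/kT) = e^(−0) + e^(−2.2074) + e^(−3.8765) + e^(−3.9012) + e^(−4.1481) = 1.0000 + 0.10999 + 0.020723 + 0.020218 + 0.015794 = 1.1667.
⟨E⟩ = Σ Eᵢ e^(−Eᵢ/kT) / Z = (0·1.0000 + 8.94·0.10999 + 15.7·0.020723 + 15.8·0.020218 + 16.8·0.015794) / 1.1667 = 1.62 ×10⁻²¹ J.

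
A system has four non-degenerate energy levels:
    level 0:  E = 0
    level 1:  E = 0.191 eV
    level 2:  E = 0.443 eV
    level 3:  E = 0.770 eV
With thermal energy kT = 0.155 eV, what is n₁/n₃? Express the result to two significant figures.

n₁/n₃ = exp[−(E₁−E₃)/kT] = exp(−(-0.579 eV)/(0.155 eV)) = exp(3.735) = 42.

42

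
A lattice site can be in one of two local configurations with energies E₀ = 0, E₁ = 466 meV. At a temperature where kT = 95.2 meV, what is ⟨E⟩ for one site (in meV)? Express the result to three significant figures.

3.46 meV

Eᵢ/kT = 0, 4.8950.
Z = Σ e^(−Eᵢ/kT) = e^(−0) + e^(−4.8950) = 1.0000 + 0.0074839 = 1.0075.
⟨E⟩ = Σ Eᵢ e^(−Eᵢ/kT) / Z = (0·1.0000 + 466·0.0074839) / 1.0075 = 3.46 meV.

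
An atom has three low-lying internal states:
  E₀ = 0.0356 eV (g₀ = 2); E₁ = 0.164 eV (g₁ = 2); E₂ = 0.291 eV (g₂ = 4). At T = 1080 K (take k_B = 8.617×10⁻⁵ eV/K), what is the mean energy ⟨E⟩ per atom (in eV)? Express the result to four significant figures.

0.08280 eV

k_BT = 8.617×10⁻⁵ × 1080 K = 0.0930636 eV.
Eᵢ/kT = 0.382534, 1.76224, 3.12689.
Z = Σ gᵢe^(−Eᵢ/kT) = 2·e^(−0.382534) + 2·e^(−1.76224) + 4·e^(−3.12689) = 1.36426 + 0.343320 + 0.175416 = 1.88300.
⟨E⟩ = Σ Eᵢ gᵢe^(−Eᵢ/kT) / Z = (0.0356·1.36426 + 0.164·0.343320 + 0.291·0.175416) / 1.88300 = 0.08280 eV.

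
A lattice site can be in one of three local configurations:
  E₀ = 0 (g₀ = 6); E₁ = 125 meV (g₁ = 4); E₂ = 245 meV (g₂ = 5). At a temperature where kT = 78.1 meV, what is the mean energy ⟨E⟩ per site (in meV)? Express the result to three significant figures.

21.9 meV

Eᵢ/kT = 0, 1.6005, 3.1370.
Z = Σ gᵢe^(−Eᵢ/kT) = 6·e^(−0) + 4·e^(−1.6005) + 5·e^(−3.1370) = 6.0000 + 0.80718 + 0.21706 = 7.0242.
⟨E⟩ = Σ Eᵢ gᵢe^(−Eᵢ/kT) / Z = (0·6.0000 + 125·0.80718 + 245·0.21706) / 7.0242 = 21.9 meV.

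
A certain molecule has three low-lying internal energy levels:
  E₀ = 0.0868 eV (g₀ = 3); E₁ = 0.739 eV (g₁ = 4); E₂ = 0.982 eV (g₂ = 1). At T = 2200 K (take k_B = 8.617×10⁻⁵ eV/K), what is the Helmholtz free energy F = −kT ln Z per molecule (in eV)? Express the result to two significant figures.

-0.13 eV

k_BT = 8.617×10⁻⁵ × 2200 K = 0.1896 eV.
Eᵢ/kT = 0.4578, 3.898, 5.179.
Z = Σ gᵢe^(−Eᵢ/kT) = 3·e^(−0.4578) + 4·e^(−3.898) + 1·e^(−5.179) = 1.898 + 0.08113 + 0.005634 = 1.985.
F = −kT ln Z = −0.1896 × ln(1.985) = −0.1896 × 0.6856 = -0.13 eV.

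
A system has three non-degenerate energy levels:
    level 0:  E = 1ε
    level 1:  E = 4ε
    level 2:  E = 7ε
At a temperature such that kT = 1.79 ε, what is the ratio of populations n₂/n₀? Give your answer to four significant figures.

n₂/n₀ = exp[−(E₂−E₀)/kT] = exp(−(6ε)/(1.79ε)) = exp(-3.35196) = 0.03502.

0.03502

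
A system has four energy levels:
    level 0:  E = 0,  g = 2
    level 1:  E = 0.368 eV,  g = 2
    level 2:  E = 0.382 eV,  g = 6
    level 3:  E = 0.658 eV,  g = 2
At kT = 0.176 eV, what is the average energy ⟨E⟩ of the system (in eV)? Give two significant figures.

0.13 eV

Eᵢ/kT = 0, 2.091, 2.170, 3.739.
Z = Σ gᵢe^(−Eᵢ/kT) = 2·e^(−0) + 2·e^(−2.091) + 6·e^(−2.170) + 2·e^(−3.739) = 2.000 + 0.2471 + 0.6851 + 0.04756 = 2.980.
⟨E⟩ = Σ Eᵢ gᵢe^(−Eᵢ/kT) / Z = (0·2.000 + 0.368·0.2471 + 0.382·0.6851 + 0.658·0.04756) / 2.980 = 0.13 eV.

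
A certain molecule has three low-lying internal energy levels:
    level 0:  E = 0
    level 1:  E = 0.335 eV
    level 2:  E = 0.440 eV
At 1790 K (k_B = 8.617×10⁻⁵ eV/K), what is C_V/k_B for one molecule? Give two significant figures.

k_BT = 8.617×10⁻⁵ × 1790 K = 0.1542 eV.
Eᵢ/kT = 0, 2.173, 2.853.
Z = Σ e^(−Eᵢ/kT) = e^(−0) + e^(−2.173) + e^(−2.853) = 1.000 + 0.1138 + 0.05767 = 1.171.
⟨E⟩ = 0.05423 eV, ⟨E²⟩ = 0.02044 eV².
C_V/k_B = (⟨E²⟩ − ⟨E⟩²)/(kT)² = (0.02044 − 0.002941)/0.02378 = 0.74.

0.74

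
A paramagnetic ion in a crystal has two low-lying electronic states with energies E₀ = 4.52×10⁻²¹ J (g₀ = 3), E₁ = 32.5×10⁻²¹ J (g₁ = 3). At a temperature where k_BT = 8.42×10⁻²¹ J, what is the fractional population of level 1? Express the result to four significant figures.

Eᵢ/kT = 0.536817, 3.85986.
Z = Σ gᵢe^(−Eᵢ/kT) = 3·e^(−0.536817) + 3·e^(−3.85986) = 1.75382 + 0.0632128 = 1.81703.
P₁ = g₁ e^(−E₁/kT) / Z = 0.0632128/1.81703 = 0.03479.

0.03479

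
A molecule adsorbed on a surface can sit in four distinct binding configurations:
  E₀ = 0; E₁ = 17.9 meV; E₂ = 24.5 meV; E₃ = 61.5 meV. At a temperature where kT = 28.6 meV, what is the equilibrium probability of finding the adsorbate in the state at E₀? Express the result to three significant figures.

0.482

Eᵢ/kT = 0, 0.62587, 0.85664, 2.1503.
Z = Σ e^(−Eᵢ/kT) = e^(−0) + e^(−0.62587) + e^(−0.85664) + e^(−2.1503) = 1.0000 + 0.53480 + 0.42459 + 0.11645 = 2.0758.
P₀ = e^(−E₀/kT) / Z = 1.0000/2.0758 = 0.482.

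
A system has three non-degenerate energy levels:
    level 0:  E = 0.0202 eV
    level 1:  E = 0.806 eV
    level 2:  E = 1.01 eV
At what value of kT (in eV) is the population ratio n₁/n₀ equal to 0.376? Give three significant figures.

0.803 eV

n₁/n₀ = exp[−(E₁−E₀)/kT] = 0.376.
⇒ (E₁−E₀)/kT = ln(1/0.376) = ln(2.6596) = 0.97818.
kT = 0.7858 eV / 0.97818 = 0.803 eV.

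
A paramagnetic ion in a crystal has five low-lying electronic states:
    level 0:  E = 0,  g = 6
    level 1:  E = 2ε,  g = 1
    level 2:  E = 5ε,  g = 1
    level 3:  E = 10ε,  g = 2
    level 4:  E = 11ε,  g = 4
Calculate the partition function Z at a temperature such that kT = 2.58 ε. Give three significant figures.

Z = 6.70

Eᵢ/kT = 0, 0.77519, 1.9380, 3.8760, 4.2636.
Z = Σ gᵢe^(−Eᵢ/kT) = 6·e^(−0) + 1·e^(−0.77519) + 1·e^(−1.9380) + 2·e^(−3.8760) + 4·e^(−4.2636) = 6.0000 + 0.46062 + 0.14399 + 0.041467 + 0.056286 = 6.7024.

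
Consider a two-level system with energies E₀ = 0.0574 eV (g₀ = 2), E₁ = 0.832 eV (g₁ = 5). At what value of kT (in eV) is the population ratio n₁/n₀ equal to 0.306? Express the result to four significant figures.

0.3688 eV

n₁/n₀ = (g₁/g₀) exp[−(E₁−E₀)/kT] = 0.306.
⇒ (E₁−E₀)/kT = ln((5/2)/0.306) = ln(8.16993) = 2.10046.
kT = 0.7746 eV / 2.10046 = 0.3688 eV.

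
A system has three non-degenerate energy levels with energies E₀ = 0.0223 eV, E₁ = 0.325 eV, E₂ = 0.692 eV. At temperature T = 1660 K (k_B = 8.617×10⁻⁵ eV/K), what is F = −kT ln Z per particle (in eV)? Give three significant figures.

0.00485 eV

k_BT = 8.617×10⁻⁵ × 1660 K = 0.14304 eV.
Eᵢ/kT = 0.15590, 2.2721, 4.8378.
Z = Σ e^(−Eᵢ/kT) = e^(−0.15590) + e^(−2.2721) + e^(−4.8378) = 0.85564 + 0.10310 + 0.0079245 = 0.96666.
F = −kT ln Z = −0.14304 × ln(0.96666) = −0.14304 × -0.033908 = 0.00485 eV.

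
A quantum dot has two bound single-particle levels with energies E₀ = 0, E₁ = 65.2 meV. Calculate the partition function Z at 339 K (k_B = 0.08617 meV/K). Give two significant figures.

Z = 1.1

k_BT = 0.08617 × 339 K = 29.21 meV.
Eᵢ/kT = 0, 2.232.
Z = Σ e^(−Eᵢ/kT) = e^(−0) + e^(−2.232) = 1.000 + 0.1073 = 1.107.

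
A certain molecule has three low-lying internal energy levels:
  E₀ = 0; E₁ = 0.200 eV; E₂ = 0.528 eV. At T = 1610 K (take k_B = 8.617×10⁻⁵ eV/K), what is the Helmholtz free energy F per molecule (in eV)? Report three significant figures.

-0.0319 eV

k_BT = 8.617×10⁻⁵ × 1610 K = 0.13873 eV.
Eᵢ/kT = 0, 1.4416, 3.8060.
Z = Σ e^(−Eᵢ/kT) = e^(−0) + e^(−1.4416) + e^(−3.8060) = 1.0000 + 0.23655 + 0.022237 = 1.2588.
F = −kT ln Z = −0.13873 × ln(1.2588) = −0.13873 × 0.23016 = -0.0319 eV.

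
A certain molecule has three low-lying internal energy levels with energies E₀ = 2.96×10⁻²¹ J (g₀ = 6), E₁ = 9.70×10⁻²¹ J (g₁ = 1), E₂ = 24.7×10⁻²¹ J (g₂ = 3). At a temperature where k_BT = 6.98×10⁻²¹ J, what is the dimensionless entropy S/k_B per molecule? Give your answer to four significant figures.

Eᵢ/kT = 0.424069, 1.38968, 3.53868.
Z = Σ gᵢe^(−Eᵢ/kT) = 6·e^(−0.424069) + 1·e^(−1.38968) + 3·e^(−3.53868) = 3.92627 + 0.249155 + 0.0871549 = 4.26258.
⟨E⟩ = Σ EᵢPᵢ = 3.79847 ×10⁻²¹ J.
S/k_B = ln Z + ⟨E⟩/kT = ln(4.26258) + 3.79847/6.98 = 1.44987 + 0.544193 = 1.994.

1.994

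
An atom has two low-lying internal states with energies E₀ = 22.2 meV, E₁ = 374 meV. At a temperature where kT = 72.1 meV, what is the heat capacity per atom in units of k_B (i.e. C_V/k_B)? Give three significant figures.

Eᵢ/kT = 0.30791, 5.1872.
Z = Σ e^(−Eᵢ/kT) = e^(−0.30791) + e^(−5.1872) = 0.73498 + 0.0055876 = 0.74057.
⟨E⟩ = 24.854 meV, ⟨E²⟩ = 1544.5 meV².
C_V/k_B = (⟨E²⟩ − ⟨E⟩²)/(kT)² = (1544.5 − 617.72)/5198.4 = 0.178.

0.178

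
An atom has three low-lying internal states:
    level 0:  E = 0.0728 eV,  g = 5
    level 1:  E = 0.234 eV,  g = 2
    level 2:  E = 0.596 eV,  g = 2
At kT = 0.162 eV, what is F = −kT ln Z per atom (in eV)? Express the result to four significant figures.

Eᵢ/kT = 0.449383, 1.44444, 3.67901.
Z = Σ gᵢe^(−Eᵢ/kT) = 5·e^(−0.449383) + 2·e^(−1.44444) + 2·e^(−3.67901) = 3.19011 + 0.471756 + 0.0504959 = 3.71236.
F = −kT ln Z = −0.162 × ln(3.71236) = −0.162 × 1.31167 = -0.2125 eV.

-0.2125 eV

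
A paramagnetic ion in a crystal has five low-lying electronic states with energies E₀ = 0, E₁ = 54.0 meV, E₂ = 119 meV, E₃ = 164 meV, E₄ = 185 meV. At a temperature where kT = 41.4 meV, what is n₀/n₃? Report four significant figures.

52.53

n₀/n₃ = exp[−(E₀−E₃)/kT] = exp(−(-164 meV)/(41.4 meV)) = exp(3.96135) = 52.53.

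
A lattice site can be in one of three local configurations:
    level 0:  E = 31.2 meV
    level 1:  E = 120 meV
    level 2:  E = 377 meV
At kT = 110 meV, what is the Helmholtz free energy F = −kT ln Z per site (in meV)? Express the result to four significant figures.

-12.61 meV

Eᵢ/kT = 0.283636, 1.09091, 3.42727.
Z = Σ e^(−Eᵢ/kT) = e^(−0.283636) + e^(−1.09091) + e^(−3.42727) = 0.753041 + 0.335911 + 0.0324755 = 1.12143.
F = −kT ln Z = −110 × ln(1.12143) = −110 × 0.114605 = -12.61 meV.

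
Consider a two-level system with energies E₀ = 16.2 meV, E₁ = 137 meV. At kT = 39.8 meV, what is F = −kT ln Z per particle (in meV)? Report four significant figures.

14.33 meV

Eᵢ/kT = 0.407035, 3.44221.
Z = Σ e^(−Eᵢ/kT) = e^(−0.407035) + e^(−3.44221) = 0.665621 + 0.0319939 = 0.697615.
F = −kT ln Z = −39.8 × ln(0.697615) = −39.8 × -0.360088 = 14.33 meV.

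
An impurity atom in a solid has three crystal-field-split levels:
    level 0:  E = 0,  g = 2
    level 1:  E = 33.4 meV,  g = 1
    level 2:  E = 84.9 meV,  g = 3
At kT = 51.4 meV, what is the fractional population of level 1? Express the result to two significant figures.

0.17

Eᵢ/kT = 0, 0.6498, 1.652.
Z = Σ gᵢe^(−Eᵢ/kT) = 2·e^(−0) + 1·e^(−0.6498) + 3·e^(−1.652) = 2.000 + 0.5222 + 0.5750 = 3.097.
P₁ = g₁ e^(−E₁/kT) / Z = 0.5222/3.097 = 0.17.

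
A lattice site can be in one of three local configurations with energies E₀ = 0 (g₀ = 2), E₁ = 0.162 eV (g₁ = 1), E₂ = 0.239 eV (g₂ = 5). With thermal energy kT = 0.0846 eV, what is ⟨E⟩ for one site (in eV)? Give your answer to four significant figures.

0.03877 eV

Eᵢ/kT = 0, 1.91489, 2.82506.
Z = Σ gᵢe^(−Eᵢ/kT) = 2·e^(−0) + 1·e^(−1.91489) + 5·e^(−2.82506) = 2.00000 + 0.147358 + 0.296525 = 2.44388.
⟨E⟩ = Σ Eᵢ gᵢe^(−Eᵢ/kT) / Z = (0·2.00000 + 0.162·0.147358 + 0.239·0.296525) / 2.44388 = 0.03877 eV.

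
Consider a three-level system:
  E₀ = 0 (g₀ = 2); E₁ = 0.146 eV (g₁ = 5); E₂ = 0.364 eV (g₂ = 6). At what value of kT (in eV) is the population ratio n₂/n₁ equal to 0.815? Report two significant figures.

0.56 eV

n₂/n₁ = (g₂/g₁) exp[−(E₂−E₁)/kT] = 0.815.
⇒ (E₂−E₁)/kT = ln((6/5)/0.815) = ln(1.472) = 0.3866.
kT = 0.218 eV / 0.3866 = 0.56 eV.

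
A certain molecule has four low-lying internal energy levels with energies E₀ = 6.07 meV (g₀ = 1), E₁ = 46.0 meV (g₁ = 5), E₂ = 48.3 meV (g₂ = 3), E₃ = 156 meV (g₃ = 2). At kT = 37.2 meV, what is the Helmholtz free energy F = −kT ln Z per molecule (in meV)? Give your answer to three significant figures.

-42.7 meV

Eᵢ/kT = 0.16317, 1.2366, 1.2984, 4.1935.
Z = Σ gᵢe^(−Eᵢ/kT) = 1·e^(−0.16317) + 5·e^(−1.2366) + 3·e^(−1.2984) + 2·e^(−4.1935) = 0.84945 + 1.4518 + 0.81890 + 0.030187 = 3.1503.
F = −kT ln Z = −37.2 × ln(3.1503) = −37.2 × 1.1475 = -42.7 meV.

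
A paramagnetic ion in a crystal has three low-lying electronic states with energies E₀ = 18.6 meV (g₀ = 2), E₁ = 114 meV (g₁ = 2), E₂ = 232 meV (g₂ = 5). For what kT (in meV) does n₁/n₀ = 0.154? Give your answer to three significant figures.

51.0 meV

n₁/n₀ = (g₁/g₀) exp[−(E₁−E₀)/kT] = 0.154.
⇒ (E₁−E₀)/kT = ln((2/2)/0.154) = ln(6.4935) = 1.8708.
kT = 95.4 meV / 1.8708 = 51.0 meV.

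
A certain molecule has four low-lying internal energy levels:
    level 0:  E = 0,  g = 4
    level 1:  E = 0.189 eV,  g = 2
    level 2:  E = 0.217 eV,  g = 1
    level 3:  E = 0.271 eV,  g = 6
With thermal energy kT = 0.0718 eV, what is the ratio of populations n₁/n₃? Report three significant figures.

n₁/n₃ = (g₁/g₃) exp[−(E₁−E₃)/kT] = (2/6) × exp(−(-0.082 eV)/(0.0718 eV)) = (2/6) × exp(1.1421) = 1.04.

1.04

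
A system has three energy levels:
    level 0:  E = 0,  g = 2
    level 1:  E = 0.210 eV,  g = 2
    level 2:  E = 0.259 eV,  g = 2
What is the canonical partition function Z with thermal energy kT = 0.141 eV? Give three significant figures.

Z = 2.77

Eᵢ/kT = 0, 1.4894, 1.8369.
Z = Σ gᵢe^(−Eᵢ/kT) = 2·e^(−0) + 2·e^(−1.4894) + 2·e^(−1.8369) = 2.0000 + 0.45102 + 0.31862 = 2.7696.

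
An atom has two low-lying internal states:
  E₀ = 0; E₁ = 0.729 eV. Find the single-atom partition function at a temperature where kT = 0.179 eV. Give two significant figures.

Z = 1.0

Eᵢ/kT = 0, 4.073.
Z = Σ e^(−Eᵢ/kT) = e^(−0) + e^(−4.073) = 1.000 + 0.01703 = 1.017.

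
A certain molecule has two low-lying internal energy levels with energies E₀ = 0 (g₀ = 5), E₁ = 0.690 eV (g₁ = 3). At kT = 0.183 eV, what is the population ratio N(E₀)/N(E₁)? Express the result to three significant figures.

72.3

n₀/n₁ = (g₀/g₁) exp[−(E₀−E₁)/kT] = (5/3) × exp(−(-0.690 eV)/(0.183 eV)) = (5/3) × exp(3.7705) = 72.3.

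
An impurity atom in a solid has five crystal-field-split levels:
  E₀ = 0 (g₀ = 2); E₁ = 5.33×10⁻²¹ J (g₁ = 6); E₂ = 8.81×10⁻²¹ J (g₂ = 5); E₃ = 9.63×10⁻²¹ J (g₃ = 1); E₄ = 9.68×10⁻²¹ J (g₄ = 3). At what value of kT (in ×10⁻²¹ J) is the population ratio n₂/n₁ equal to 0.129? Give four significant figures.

1.865 ×10⁻²¹ J

n₂/n₁ = (g₂/g₁) exp[−(E₂−E₁)/kT] = 0.129.
⇒ (E₂−E₁)/kT = ln((5/6)/0.129) = ln(6.45995) = 1.86562.
kT = 3.48 ×10⁻²¹ J / 1.86562 = 1.865 ×10⁻²¹ J.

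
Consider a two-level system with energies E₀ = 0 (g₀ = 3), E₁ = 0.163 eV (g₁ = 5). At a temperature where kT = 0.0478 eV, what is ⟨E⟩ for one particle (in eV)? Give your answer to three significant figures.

0.00851 eV

Eᵢ/kT = 0, 3.4100.
Z = Σ gᵢe^(−Eᵢ/kT) = 3·e^(−0) + 5·e^(−3.4100) = 3.0000 + 0.16521 = 3.1652.
⟨E⟩ = Σ Eᵢ gᵢe^(−Eᵢ/kT) / Z = (0·3.0000 + 0.163·0.16521) / 3.1652 = 0.00851 eV.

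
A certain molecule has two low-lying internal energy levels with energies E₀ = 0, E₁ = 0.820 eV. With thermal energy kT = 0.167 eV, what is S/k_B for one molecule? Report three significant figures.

0.0433

Eᵢ/kT = 0, 4.9102.
Z = Σ e^(−Eᵢ/kT) = e^(−0) + e^(−4.9102) = 1.0000 + 0.0073710 = 1.0074.
⟨E⟩ = Σ EᵢPᵢ = 0.0059998 eV.
S/k_B = ln Z + ⟨E⟩/kT = ln(1.0074) + 0.0059998/0.167 = 0.0073728 + 0.035927 = 0.0433.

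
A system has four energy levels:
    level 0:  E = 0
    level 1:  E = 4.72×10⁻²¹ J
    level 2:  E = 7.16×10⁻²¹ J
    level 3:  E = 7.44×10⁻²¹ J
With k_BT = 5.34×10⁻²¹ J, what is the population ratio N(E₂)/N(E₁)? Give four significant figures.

0.6332

n₂/n₁ = exp[−(E₂−E₁)/kT] = exp(−(2.44 ×10⁻²¹ J)/(5.34 ×10⁻²¹ J)) = exp(-0.456929) = 0.6332.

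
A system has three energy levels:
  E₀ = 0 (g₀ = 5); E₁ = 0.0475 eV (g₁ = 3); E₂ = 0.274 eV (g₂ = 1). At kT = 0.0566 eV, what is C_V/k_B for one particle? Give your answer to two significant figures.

0.14

Eᵢ/kT = 0, 0.8392, 4.841.
Z = Σ gᵢe^(−Eᵢ/kT) = 5·e^(−0) + 3·e^(−0.8392) + 1·e^(−4.841) = 5.000 + 1.296 + 0.007899 = 6.304.
⟨E⟩ = 0.01011 eV, ⟨E²⟩ = 0.0005579 eV².
C_V/k_B = (⟨E²⟩ − ⟨E⟩²)/(kT)² = (0.0005579 − 0.0001022)/0.003204 = 0.14.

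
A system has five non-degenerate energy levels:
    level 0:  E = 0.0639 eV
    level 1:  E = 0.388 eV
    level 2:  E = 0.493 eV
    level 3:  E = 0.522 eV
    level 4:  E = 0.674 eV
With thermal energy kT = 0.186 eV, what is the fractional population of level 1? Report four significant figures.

Eᵢ/kT = 0.343548, 2.08602, 2.65054, 2.80645, 3.62366.
Z = Σ e^(−Eᵢ/kT) = e^(−0.343548) + e^(−2.08602) + e^(−2.65054) + e^(−2.80645) + e^(−3.62366) = 0.709249 + 0.124180 + 0.0706131 + 0.0604191 + 0.0266848 = 0.991146.
P₁ = e^(−E₁/kT) / Z = 0.124180/0.991146 = 0.1253.

0.1253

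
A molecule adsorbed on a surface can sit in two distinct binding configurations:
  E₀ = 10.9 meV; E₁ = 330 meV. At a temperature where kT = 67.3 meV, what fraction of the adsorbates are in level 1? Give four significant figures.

Eᵢ/kT = 0.161961, 4.90342.
Z = Σ e^(−Eᵢ/kT) = e^(−0.161961) + e^(−4.90342) = 0.850474 + 0.00742116 = 0.857895.
P₁ = e^(−E₁/kT) / Z = 0.00742116/0.857895 = 0.008650.

0.008650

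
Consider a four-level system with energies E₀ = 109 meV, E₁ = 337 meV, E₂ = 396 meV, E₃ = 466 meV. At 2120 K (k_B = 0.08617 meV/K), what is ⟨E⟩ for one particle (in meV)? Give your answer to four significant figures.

k_BT = 0.08617 × 2120 K = 182.680 meV.
Eᵢ/kT = 0.596672, 1.84476, 2.16772, 2.55091.
Z = Σ e^(−Eᵢ/kT) = e^(−0.596672) + e^(−1.84476) + e^(−2.16772) + e^(−2.55091) = 0.550641 + 0.158063 + 0.114438 + 0.0780106 = 0.901153.
⟨E⟩ = Σ Eᵢ e^(−Eᵢ/kT) / Z = (109·0.550641 + 337·0.158063 + 396·0.114438 + 466·0.0780106) / 0.901153 = 216.3 meV.

216.3 meV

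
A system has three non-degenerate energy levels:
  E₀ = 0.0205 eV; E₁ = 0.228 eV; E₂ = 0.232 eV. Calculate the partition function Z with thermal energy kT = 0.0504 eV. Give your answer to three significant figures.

Z = 0.687

Eᵢ/kT = 0.40675, 4.5238, 4.6032.
Z = Σ e^(−Eᵢ/kT) = e^(−0.40675) + e^(−4.5238) + e^(−4.6032) = 0.66581 + 0.010848 + 0.010020 = 0.68668.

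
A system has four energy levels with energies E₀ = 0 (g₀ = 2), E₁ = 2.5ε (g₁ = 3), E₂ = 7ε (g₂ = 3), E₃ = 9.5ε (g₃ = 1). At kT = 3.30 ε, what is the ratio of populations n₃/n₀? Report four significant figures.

0.02810

n₃/n₀ = (g₃/g₀) exp[−(E₃−E₀)/kT] = (1/2) × exp(−(9.5ε)/(3.30ε)) = (1/2) × exp(-2.87879) = 0.02810.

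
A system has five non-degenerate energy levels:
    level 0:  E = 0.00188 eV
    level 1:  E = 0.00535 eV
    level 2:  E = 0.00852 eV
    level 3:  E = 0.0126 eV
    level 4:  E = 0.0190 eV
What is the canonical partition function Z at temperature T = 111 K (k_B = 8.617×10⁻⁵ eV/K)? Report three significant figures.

k_BT = 8.617×10⁻⁵ × 111 K = 0.0095649 eV.
Eᵢ/kT = 0.19655, 0.55934, 0.89076, 1.3173, 1.9864.
Z = Σ e^(−Eᵢ/kT) = e^(−0.19655) + e^(−0.55934) + e^(−0.89076) + e^(−1.3173) + e^(−1.9864) = 0.82156 + 0.57159 + 0.41034 + 0.26786 + 0.13719 = 2.2085.

Z = 2.21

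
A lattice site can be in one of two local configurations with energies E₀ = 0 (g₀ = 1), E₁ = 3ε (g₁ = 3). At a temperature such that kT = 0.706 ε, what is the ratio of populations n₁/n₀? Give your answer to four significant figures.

0.04282

n₁/n₀ = (g₁/g₀) exp[−(E₁−E₀)/kT] = (3/1) × exp(−(3ε)/(0.706ε)) = (3/1) × exp(-4.24929) = 0.04282.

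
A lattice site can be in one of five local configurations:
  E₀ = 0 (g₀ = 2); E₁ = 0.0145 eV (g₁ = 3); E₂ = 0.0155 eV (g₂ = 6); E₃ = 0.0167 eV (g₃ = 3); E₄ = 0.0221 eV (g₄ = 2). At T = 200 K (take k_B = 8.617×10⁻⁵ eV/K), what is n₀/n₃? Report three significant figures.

1.76

k_BT = 8.617×10⁻⁵ × 200 K = 0.017234 eV.
n₀/n₃ = (g₀/g₃) exp[−(E₀−E₃)/kT] = (2/3) × exp(−(-0.0167 eV)/(0.017234 eV)) = (2/3) × exp(0.96901) = 1.76.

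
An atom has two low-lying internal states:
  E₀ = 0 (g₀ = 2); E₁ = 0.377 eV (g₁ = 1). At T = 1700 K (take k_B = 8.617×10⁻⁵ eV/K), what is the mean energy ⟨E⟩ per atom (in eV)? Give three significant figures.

0.0138 eV

k_BT = 8.617×10⁻⁵ × 1700 K = 0.14649 eV.
Eᵢ/kT = 0, 2.5736.
Z = Σ gᵢe^(−Eᵢ/kT) = 2·e^(−0) + 1·e^(−2.5736) = 2.0000 + 0.076261 = 2.0763.
⟨E⟩ = Σ Eᵢ gᵢe^(−Eᵢ/kT) / Z = (0·2.0000 + 0.377·0.076261) / 2.0763 = 0.0138 eV.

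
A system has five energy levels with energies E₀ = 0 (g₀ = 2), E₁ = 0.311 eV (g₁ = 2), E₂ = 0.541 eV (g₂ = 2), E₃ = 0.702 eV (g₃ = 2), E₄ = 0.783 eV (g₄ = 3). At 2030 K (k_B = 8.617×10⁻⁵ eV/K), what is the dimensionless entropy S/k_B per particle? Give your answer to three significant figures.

1.39

k_BT = 8.617×10⁻⁵ × 2030 K = 0.17493 eV.
Eᵢ/kT = 0, 1.7779, 3.0927, 4.0130, 4.4761.
Z = Σ gᵢe^(−Eᵢ/kT) = 2·e^(−0) + 2·e^(−1.7779) + 2·e^(−3.0927) + 2·e^(−4.0130) + 3·e^(−4.4761) = 2.0000 + 0.33799 + 0.090759 + 0.036158 + 0.034133 = 2.4990.
⟨E⟩ = Σ EᵢPᵢ = 0.082563 eV.
S/k_B = ln Z + ⟨E⟩/kT = ln(2.4990) + 0.082563/0.17493 = 0.91589 + 0.47198 = 1.39.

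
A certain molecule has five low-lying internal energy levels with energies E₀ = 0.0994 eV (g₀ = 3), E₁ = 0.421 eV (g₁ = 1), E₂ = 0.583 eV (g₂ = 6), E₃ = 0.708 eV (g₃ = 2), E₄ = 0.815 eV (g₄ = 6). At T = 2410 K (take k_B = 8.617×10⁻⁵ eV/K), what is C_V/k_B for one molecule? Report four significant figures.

k_BT = 8.617×10⁻⁵ × 2410 K = 0.207670 eV.
Eᵢ/kT = 0.478644, 2.02725, 2.80734, 3.40926, 3.92450.
Z = Σ gᵢe^(−Eᵢ/kT) = 3·e^(−0.478644) + 1·e^(−2.02725) + 6·e^(−2.80734) + 2·e^(−3.40926) + 6·e^(−3.92450) = 1.85887 + 0.131697 + 0.362192 + 0.0661313 + 0.118512 = 2.53740.
⟨E⟩ = 0.234406 eV, ⟨E²⟩ = 0.109041 eV².
C_V/k_B = (⟨E²⟩ − ⟨E⟩²)/(kT)² = (0.109041 − 0.0549462)/0.0431268 = 1.254.

1.254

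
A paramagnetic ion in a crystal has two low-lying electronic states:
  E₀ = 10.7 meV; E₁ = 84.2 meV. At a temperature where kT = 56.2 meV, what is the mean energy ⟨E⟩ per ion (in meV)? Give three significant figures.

Eᵢ/kT = 0.19039, 1.4982.
Z = Σ e^(−Eᵢ/kT) = e^(−0.19039) + e^(−1.4982) = 0.82664 + 0.22353 = 1.0502.
⟨E⟩ = Σ Eᵢ e^(−Eᵢ/kT) / Z = (10.7·0.82664 + 84.2·0.22353) / 1.0502 = 26.3 meV.

26.3 meV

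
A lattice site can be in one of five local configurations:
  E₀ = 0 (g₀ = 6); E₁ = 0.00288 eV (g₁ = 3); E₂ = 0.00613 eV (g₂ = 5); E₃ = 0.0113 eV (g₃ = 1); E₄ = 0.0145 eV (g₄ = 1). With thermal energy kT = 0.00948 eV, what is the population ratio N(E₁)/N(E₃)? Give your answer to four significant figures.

7.292

n₁/n₃ = (g₁/g₃) exp[−(E₁−E₃)/kT] = (3/1) × exp(−(-0.00842 eV)/(0.00948 eV)) = (3/1) × exp(0.888186) = 7.292.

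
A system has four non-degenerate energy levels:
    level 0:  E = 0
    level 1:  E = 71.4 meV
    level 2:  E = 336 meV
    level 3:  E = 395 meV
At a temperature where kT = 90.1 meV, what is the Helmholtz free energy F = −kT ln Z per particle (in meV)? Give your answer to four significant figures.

Eᵢ/kT = 0, 0.792453, 3.72919, 4.38402.
Z = Σ e^(−Eᵢ/kT) = e^(−0) + e^(−0.792453) + e^(−3.72919) + e^(−4.38402) = 1.00000 + 0.452733 + 0.0240123 + 0.0124751 = 1.48922.
F = −kT ln Z = −90.1 × ln(1.48922) = −90.1 × 0.398252 = -35.88 meV.

-35.88 meV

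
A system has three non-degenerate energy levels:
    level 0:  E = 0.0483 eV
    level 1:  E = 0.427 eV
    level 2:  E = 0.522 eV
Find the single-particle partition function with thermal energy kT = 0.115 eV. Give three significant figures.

Z = 0.692

Eᵢ/kT = 0.42000, 3.7130, 4.5391.
Z = Σ e^(−Eᵢ/kT) = e^(−0.42000) + e^(−3.7130) + e^(−4.5391) = 0.65705 + 0.024404 + 0.010683 = 0.69214.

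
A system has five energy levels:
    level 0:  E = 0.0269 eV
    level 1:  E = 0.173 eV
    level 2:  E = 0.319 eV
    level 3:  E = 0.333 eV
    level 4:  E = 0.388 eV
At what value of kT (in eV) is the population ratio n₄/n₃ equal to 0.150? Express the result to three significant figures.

n₄/n₃ = exp[−(E₄−E₃)/kT] = 0.150.
⇒ (E₄−E₃)/kT = ln(1/0.150) = ln(6.6667) = 1.8971.
kT = 0.055 eV / 1.8971 = 0.0290 eV.

0.0290 eV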